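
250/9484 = 125/4742 ≈ 0.0264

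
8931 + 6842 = 15773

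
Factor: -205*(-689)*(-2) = -1*2^1*5^1*13^1*41^1*53^1 = -282490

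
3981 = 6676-2695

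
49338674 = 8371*5894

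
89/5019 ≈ 0.0177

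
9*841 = 7569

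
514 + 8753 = 9267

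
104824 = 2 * 52412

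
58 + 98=156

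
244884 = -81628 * (-3)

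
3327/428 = 7 + 331/428 ≈ 7.77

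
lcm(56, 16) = 112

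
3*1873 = 5619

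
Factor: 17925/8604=2^(-2)*3^(-1)*5^2=25/12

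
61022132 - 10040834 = 50981298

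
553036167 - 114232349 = 438803818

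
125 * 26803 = 3350375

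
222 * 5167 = 1147074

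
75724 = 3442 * 22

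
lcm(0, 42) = 0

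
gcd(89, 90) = 1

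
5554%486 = 208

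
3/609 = 1/203 ≈ 0.00493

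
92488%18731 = 17564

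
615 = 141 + 474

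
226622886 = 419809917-193187031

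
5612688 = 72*77954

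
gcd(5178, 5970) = 6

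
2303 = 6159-3856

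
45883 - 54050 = -8167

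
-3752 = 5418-9170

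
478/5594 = 239/2797 ≈ 0.0854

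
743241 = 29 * 25629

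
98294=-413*(-238)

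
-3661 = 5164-8825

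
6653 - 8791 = -2138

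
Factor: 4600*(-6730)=-1*2^4*5^3*23^1*673^1=-30958000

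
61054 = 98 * 623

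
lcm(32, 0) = 0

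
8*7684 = 61472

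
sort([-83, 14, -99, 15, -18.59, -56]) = [-99, -83, -56, -18.59, 14, 15]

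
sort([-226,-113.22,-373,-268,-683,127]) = [-683,-373,-268,-226,-113.22,127]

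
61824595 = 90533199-28708604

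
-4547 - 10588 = -15135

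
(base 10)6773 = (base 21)f7b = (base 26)a0d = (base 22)dlj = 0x1a75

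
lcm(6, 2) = 6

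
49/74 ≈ 0.662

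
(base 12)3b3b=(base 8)15237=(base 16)1a9f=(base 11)5136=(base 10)6815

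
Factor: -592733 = -1 * 23^1 * 25771^1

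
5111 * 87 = 444657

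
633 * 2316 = 1466028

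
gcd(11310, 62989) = 1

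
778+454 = 1232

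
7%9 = 7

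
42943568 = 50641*848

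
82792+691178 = 773970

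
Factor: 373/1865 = 5^(-1) = 1/5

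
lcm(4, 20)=20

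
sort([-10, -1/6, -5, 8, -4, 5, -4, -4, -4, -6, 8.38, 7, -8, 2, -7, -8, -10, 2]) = [-10, -10, -8, -8, -7, -6, -5, -4, -4, -4, -4, -1/6, 2, 2, 5, 7, 8, 8.38]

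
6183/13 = 475 + 8/13 ≈ 475.62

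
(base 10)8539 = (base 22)he3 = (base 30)9ej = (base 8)20533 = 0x215b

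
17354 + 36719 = 54073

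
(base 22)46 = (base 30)34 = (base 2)1011110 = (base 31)31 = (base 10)94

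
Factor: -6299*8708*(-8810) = 2^3*5^1*7^1*311^1*881^1*6299^1 = 483243406520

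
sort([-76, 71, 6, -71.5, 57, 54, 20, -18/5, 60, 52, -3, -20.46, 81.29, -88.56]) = [-88.56, -76, -71.5, -20.46, -18/5, -3, 6, 20, 52, 54, 57, 60, 71, 81.29]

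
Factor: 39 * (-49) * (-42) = 2^1 * 3^2 * 7^3 * 13^1 = 80262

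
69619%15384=8083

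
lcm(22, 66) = 66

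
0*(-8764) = 0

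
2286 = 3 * 762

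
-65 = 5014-5079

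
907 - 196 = 711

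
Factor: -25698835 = -1*5^1*5139767^1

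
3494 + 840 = 4334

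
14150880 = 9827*1440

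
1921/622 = 3 + 55/622 ≈ 3.09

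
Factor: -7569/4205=-1*3^2*5^(-1)=-9/5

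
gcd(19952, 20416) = 464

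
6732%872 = 628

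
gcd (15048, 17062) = 38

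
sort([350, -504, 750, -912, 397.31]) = [-912, -504, 350, 397.31, 750]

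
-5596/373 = -15 - 1/373 ≈ -15.00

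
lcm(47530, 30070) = 1473430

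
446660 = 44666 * 10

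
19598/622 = 31 + 158/311 ≈ 31.51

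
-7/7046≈-0.000993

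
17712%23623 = 17712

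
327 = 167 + 160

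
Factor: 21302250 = 2^1*3^1*5^3*28403^1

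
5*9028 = 45140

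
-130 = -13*10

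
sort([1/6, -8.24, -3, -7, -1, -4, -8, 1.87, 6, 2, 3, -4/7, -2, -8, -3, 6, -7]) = [-8.24, -8, -8, -7, -7, -4, -3, -3, -2, -1, -4/7, 1/6, 1.87, 2, 3, 6, 6]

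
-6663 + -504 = -7167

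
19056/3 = 6352 = 6352.00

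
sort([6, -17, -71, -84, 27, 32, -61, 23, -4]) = [-84, -71, -61, -17, -4, 6, 23, 27, 32]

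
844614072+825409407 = 1670023479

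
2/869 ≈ 0.00230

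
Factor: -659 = -1 * 659^1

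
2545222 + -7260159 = -4714937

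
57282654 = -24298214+81580868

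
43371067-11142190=32228877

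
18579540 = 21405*868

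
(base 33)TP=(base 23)1JG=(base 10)982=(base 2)1111010110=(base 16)3D6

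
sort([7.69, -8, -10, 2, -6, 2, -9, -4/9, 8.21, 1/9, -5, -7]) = [-10, -9, -8, -7, -6, -5, -4/9, 1/9, 2, 2, 7.69, 8.21]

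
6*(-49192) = -295152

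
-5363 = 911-6274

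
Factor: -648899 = -1*23^1*89^1*317^1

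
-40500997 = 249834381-290335378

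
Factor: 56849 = 13^1*4373^1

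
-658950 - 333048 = -991998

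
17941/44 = 407 + 3/4 = 407.75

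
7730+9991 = 17721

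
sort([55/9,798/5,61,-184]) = [-184,55/9,61,798/5]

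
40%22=18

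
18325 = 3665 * 5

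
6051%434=409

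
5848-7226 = -1378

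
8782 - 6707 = 2075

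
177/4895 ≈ 0.0362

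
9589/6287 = 1 + 3302/6287 ≈ 1.53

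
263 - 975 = -712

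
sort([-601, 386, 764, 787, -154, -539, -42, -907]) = [-907, -601, -539, -154, -42, 386, 764, 787]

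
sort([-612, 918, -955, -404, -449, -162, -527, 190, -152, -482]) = [-955, -612, -527, -482, -449, -404, -162, -152, 190, 918]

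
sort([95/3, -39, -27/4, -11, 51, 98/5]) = [-39, -11, -27/4, 98/5, 95/3, 51]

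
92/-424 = -23/106≈-0.217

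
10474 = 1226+9248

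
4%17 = 4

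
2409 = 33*73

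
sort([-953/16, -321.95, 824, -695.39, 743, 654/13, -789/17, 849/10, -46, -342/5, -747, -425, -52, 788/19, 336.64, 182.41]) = [-747, -695.39, -425, -321.95, -342/5, -953/16, -52, -789/17, -46, 788/19, 654/13, 849/10, 182.41, 336.64, 743, 824]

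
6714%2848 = 1018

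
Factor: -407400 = -1 * 2^3 * 3^1 * 5^2 * 7^1 * 97^1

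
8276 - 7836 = 440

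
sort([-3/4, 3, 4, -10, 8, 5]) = [-10, -3/4, 3, 4, 5, 8]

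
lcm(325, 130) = 650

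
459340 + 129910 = 589250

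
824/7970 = 412/3985 ≈ 0.103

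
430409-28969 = 401440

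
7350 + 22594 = 29944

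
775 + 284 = 1059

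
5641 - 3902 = 1739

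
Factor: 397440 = 2^7*3^3*5^1*23^1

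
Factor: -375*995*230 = -1*2^1*3^1*5^5*23^1*199^1 = -85818750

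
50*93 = 4650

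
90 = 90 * 1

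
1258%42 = 40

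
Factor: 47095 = 5^1*9419^1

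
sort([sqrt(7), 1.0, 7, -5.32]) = [-5.32, 1.0, sqrt(7), 7]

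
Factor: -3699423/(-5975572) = 2^(-2)*3^2*7^1*13^1*199^(-1)*4517^1*7507^(-1)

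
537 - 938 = -401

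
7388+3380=10768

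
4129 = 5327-1198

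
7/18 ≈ 0.389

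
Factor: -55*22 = -1*2^1*5^1*11^2 = -1210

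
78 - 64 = 14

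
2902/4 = 1451/2 = 725.50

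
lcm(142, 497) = 994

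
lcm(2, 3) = 6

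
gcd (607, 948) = 1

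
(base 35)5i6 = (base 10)6761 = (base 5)204021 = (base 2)1101001101001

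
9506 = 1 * 9506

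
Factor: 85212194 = 2^1*17^1*23^1*108967^1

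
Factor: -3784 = -1*2^3*11^1*43^1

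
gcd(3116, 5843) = 1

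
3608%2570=1038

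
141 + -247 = -106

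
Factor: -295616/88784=-1 * 2^2 * 149^1 * 179^(-1)=-596/179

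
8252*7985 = 65892220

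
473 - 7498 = -7025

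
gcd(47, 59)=1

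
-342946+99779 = -243167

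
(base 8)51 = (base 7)56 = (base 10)41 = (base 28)1d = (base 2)101001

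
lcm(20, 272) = 1360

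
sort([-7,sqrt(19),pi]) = [-7,pi,sqrt(19)]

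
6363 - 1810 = 4553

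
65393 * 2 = 130786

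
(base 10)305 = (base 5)2210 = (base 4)10301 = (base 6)1225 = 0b100110001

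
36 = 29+7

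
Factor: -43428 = -1*2^2*3^1*7^1*11^1*47^1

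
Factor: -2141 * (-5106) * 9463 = 2^1 * 3^1 * 23^1 * 37^1 * 2141^1 * 9463^1 = 103449004998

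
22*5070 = 111540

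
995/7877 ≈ 0.126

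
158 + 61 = 219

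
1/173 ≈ 0.00578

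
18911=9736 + 9175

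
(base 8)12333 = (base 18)g8b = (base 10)5339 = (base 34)4l1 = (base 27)78k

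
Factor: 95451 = 3^1*31817^1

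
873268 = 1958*446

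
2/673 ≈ 0.00297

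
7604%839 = 53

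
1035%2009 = 1035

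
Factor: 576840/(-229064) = -1*3^1*5^1*23^1*137^(-1) = -345/137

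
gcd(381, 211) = 1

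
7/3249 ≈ 0.00215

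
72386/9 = 8042 + 8/9 ≈ 8042.89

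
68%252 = 68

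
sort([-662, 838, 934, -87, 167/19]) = [-662, -87, 167/19, 838, 934]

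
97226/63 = 1543 + 17/63 ≈ 1543.27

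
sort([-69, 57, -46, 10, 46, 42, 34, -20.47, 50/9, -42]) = [-69, -46, -42, -20.47, 50/9, 10, 34, 42, 46, 57]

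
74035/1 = 74035 = 74035.00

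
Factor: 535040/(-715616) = -1*2^4*5^1*107^(-1) = -80/107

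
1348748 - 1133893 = 214855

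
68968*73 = 5034664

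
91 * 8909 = 810719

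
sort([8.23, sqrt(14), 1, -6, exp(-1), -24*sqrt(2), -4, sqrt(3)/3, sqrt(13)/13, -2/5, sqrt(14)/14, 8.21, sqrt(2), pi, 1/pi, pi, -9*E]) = [-24*sqrt(2), -9*E, -6, -4, -2/5, sqrt(14)/14, sqrt(13)/13, 1/pi, exp(-1), sqrt(3)/3, 1, sqrt(2), pi, pi, sqrt(14), 8.21, 8.23]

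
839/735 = 1 + 104/735 ≈ 1.14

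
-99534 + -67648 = -167182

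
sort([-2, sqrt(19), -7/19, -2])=[-2, -2, -7/19, sqrt(19)]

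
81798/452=40899/226 ≈ 180.97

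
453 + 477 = 930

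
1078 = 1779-701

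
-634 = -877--243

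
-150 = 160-310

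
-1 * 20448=-20448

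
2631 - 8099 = -5468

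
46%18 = 10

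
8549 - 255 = 8294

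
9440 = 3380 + 6060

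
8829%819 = 639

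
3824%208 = 80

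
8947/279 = 32 + 19/279 ≈ 32.07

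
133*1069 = 142177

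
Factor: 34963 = 34963^1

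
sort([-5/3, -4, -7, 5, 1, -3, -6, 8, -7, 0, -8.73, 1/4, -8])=[-8.73, -8, -7, -7, -6, -4, -3, -5/3, 0, 1/4, 1, 5, 8]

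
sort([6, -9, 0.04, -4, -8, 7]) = [-9, -8, -4, 0.04, 6, 7]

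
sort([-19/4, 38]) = [-19/4, 38]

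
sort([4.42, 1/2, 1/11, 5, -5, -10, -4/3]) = [-10, -5, -4/3, 1/11, 1/2, 4.42, 5]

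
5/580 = 1/116 ≈ 0.00862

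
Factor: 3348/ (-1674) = -1*2^1 = -2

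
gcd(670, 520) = 10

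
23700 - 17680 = 6020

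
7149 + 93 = 7242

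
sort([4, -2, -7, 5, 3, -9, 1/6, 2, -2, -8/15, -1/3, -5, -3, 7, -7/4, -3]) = [-9, -7, -5, -3, -3, -2, -2, -7/4, -8/15, -1/3, 1/6, 2, 3, 4, 5, 7]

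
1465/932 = 1+533/932 ≈ 1.57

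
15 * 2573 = 38595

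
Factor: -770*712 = -1*2^4*5^1*7^1*11^1*89^1 = -548240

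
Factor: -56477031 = -1 * 3^1 * 13^1 * 587^1 * 2467^1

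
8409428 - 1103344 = 7306084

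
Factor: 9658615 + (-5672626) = 3^1*7^1*347^1*547^1 = 3985989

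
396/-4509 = -44/501 ≈ -0.0878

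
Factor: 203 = 7^1*29^1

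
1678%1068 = 610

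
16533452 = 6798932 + 9734520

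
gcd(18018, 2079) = 693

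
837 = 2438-1601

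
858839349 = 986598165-127758816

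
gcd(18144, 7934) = 2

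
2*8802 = 17604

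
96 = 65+31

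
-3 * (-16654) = 49962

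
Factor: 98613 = 3^2*10957^1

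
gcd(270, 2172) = 6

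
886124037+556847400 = 1442971437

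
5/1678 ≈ 0.00298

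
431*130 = 56030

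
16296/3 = 5432 = 5432.00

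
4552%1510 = 22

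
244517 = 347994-103477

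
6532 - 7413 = -881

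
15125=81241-66116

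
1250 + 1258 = 2508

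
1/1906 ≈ 0.000525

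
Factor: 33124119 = 3^1*7^1*29^1*109^1*499^1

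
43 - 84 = -41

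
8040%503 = 495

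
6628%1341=1264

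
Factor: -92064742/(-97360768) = 2^(-6) * 7^1 * 11^1 * 17^(-1) * 101^(-1) * 443^(-1) * 597823^1 = 46032371/48680384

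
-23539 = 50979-74518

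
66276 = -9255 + 75531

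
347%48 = 11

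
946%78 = 10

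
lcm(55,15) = 165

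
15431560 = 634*24340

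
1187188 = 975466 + 211722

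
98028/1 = 98028 = 98028.00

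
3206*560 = 1795360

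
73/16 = 4 + 9/16 ≈ 4.56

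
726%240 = 6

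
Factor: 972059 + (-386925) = 2^1 * 11^1 * 26597^1 = 585134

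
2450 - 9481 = -7031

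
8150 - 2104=6046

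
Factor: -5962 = -1*2^1*11^1*271^1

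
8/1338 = 4/669 ≈ 0.00598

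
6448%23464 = 6448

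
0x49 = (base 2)1001001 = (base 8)111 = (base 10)73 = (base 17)45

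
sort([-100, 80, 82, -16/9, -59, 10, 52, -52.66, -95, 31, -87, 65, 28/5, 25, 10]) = [-100, -95, -87, -59, -52.66, -16/9, 28/5, 10, 10, 25, 31, 52, 65, 80, 82]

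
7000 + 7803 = 14803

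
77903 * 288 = 22436064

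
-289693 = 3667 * (-79)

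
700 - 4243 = -3543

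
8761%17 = 6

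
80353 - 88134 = -7781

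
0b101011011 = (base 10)347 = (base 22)fh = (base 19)i5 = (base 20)h7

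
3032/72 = 42 + 1/9 ≈ 42.11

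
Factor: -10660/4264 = -1 * 2^(-1) * 5^1 = -5/2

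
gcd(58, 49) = 1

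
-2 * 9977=-19954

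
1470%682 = 106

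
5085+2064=7149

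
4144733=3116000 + 1028733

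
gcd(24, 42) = 6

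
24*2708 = 64992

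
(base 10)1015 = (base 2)1111110111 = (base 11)843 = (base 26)1d1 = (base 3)1101121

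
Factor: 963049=41^1*83^1*283^1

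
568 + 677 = 1245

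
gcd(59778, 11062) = 2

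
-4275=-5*855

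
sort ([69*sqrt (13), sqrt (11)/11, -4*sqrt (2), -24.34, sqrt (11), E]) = [-24.34, -4*sqrt (2), sqrt (11)/11, E, sqrt (11), 69*sqrt (13)]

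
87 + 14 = 101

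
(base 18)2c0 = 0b1101100000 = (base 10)864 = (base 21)1k3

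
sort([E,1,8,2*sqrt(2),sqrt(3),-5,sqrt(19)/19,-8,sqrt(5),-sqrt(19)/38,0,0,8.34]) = [-8,-5,-sqrt(19)/38,0,0,sqrt(19)/19,1,sqrt(3),sqrt(5),E,2*sqrt(2),8,8.34]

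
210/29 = 7 + 7/29 ≈ 7.24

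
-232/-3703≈0.0627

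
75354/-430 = -175-52/215 ≈ -175.24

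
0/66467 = 0 = 0.00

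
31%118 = 31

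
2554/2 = 1277 = 1277.00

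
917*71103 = 65201451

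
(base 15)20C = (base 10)462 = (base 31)ES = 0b111001110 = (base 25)IC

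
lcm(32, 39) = 1248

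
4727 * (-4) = -18908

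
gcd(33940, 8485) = 8485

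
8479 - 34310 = -25831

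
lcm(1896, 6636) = 13272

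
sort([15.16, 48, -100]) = [-100, 15.16, 48]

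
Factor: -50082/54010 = -1 * 3^1 * 5^(-1) * 11^(-1) * 17^1 = -51/55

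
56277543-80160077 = -23882534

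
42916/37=1159 + 33/37 ≈ 1159.89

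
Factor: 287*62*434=2^2*7^2*31^2*41^1=7722596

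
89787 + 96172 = 185959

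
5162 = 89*58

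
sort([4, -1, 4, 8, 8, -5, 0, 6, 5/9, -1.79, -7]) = [-7, -5, -1.79, -1, 0, 5/9, 4, 4, 6, 8, 8]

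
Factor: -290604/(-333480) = 2^(-1)*5^(-1)*7^(-1)*61^1 = 61/70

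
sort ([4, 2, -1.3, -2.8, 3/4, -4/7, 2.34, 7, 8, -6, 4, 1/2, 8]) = [-6, -2.8, -1.3, -4/7, 1/2, 3/4, 2, 2.34, 4, 4, 7, 8, 8]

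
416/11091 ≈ 0.0375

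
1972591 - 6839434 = -4866843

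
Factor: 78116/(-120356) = -1*59^1*331^1*30089^(-1) = -19529/30089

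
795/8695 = 159/1739 ≈ 0.0914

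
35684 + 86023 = 121707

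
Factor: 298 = 2^1 * 149^1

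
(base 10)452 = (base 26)ha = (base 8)704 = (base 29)fh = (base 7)1214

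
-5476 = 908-6384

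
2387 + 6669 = 9056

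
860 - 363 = 497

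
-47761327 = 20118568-67879895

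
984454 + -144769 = 839685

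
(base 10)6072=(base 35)4xh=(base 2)1011110111000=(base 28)7ko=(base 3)22022220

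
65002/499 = 130 + 132/499 ≈ 130.26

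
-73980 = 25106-99086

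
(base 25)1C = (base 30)17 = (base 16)25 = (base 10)37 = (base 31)16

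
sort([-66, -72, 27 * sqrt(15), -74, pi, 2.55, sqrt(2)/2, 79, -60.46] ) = [-74, -72, -66, -60.46, sqrt(2)/2, 2.55, pi, 79, 27 * sqrt(15)] 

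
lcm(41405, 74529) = 372645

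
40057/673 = 59 + 350/673 ≈ 59.52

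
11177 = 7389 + 3788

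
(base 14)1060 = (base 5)42303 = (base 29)3af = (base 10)2828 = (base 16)b0c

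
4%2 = 0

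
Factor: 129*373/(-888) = -1*2^(-3)*37^(-1)*43^1*373^1 = -16039/296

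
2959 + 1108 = 4067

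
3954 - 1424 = 2530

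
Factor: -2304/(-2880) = 2^2*5^(-1) = 4/5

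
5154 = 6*859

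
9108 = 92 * 99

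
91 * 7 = 637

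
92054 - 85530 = 6524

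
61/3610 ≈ 0.0169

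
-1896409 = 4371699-6268108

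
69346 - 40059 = 29287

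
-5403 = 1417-6820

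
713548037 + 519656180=1233204217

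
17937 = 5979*3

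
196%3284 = 196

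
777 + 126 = 903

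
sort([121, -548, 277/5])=[-548, 277/5, 121]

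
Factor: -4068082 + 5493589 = 3^1*475169^1 = 1425507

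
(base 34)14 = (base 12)32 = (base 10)38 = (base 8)46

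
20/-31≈-0.645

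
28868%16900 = 11968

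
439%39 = 10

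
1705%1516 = 189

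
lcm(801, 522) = 46458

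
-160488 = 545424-705912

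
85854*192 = 16483968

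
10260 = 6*1710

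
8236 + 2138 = 10374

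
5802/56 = 103 + 17/28 ≈ 103.61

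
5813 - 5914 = -101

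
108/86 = 1 + 11/43 ≈ 1.26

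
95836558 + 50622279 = 146458837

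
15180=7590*2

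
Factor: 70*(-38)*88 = -1*2^5*5^1*7^1*11^1*19^1 = -234080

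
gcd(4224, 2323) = 1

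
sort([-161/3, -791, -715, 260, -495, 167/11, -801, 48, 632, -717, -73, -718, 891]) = [-801, -791, -718, -717, -715, -495, -73, -161/3, 167/11, 48, 260, 632, 891]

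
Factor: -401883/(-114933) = 7^(-1) * 13^(-1) * 109^1 * 421^(-1) * 1229^1 = 133961/38311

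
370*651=240870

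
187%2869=187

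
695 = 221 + 474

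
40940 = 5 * 8188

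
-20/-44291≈0.000452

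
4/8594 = 2/4297 ≈ 0.000465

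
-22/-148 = 11/74 ≈ 0.149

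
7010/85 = 82 + 8/17 ≈ 82.47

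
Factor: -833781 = -1 * 3^1 * 13^1 * 21379^1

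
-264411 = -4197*63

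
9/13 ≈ 0.692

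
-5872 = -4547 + -1325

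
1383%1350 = 33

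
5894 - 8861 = -2967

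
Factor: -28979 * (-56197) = 28979^1 * 56197^1 = 1628532863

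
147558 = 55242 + 92316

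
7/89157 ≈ 0.0000785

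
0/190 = 0 = 0.00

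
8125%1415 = 1050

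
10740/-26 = -413-1/13 ≈ -413.08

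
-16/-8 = 2 = 2.00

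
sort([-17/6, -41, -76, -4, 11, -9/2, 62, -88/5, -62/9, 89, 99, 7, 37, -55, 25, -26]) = [-76, -55, -41, -26, -88/5, -62/9, -9/2, -4, -17/6, 7, 11, 25, 37, 62, 89, 99]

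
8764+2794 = 11558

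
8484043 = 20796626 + -12312583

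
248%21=17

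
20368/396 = 5092/99 ≈ 51.43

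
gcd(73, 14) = 1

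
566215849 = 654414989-88199140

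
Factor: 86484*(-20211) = -1*2^2*3^2*6737^1*7207^1 = -1747928124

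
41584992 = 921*45152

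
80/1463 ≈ 0.0547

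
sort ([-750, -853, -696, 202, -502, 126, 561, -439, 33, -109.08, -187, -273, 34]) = [-853, -750, -696, -502, -439, -273, -187, -109.08, 33, 34, 126, 202, 561]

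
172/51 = 3+19/51≈3.37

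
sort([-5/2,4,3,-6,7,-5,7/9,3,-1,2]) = [-6,-5,-5/2,-1,7/9,2,3,3,4,7]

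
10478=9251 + 1227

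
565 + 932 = 1497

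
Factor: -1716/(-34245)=2^2*3^(-1)*5^(-1)*11^1*13^1*761^(-1)=572/11415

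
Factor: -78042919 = -1*2099^1*37181^1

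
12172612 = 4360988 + 7811624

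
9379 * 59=553361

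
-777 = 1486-2263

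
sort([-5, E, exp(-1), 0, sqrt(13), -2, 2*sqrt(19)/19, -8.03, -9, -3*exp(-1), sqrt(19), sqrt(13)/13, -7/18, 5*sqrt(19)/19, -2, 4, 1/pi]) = [-9, -8.03, -5, -2, -2, -3*exp(-1), -7/18, 0, sqrt(13)/13, 1/pi, exp(-1), 2*sqrt(19)/19, 5*sqrt(19)/19, E, sqrt(13), 4, sqrt(19)]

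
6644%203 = 148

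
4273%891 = 709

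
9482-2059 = 7423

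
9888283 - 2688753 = 7199530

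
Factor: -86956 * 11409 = -1 * 2^2 * 3^1 * 3803^1 * 21739^1 = -992081004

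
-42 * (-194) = 8148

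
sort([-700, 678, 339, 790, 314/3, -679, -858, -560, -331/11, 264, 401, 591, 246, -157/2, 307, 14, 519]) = [-858, -700, -679, -560, -157/2, -331/11, 14, 314/3, 246, 264, 307, 339, 401, 519, 591, 678, 790]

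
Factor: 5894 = 2^1*7^1*421^1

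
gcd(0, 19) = 19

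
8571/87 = 2857/29 ≈ 98.52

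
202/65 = 3 + 7/65 ≈ 3.11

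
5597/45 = 124 + 17/45 ≈ 124.38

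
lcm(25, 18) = 450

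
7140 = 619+6521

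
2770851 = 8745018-5974167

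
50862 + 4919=55781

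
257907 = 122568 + 135339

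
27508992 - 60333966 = -32824974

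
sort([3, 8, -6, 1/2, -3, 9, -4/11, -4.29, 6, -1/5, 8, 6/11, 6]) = [-6, -4.29, -3, -4/11, -1/5, 1/2, 6/11, 3, 6, 6, 8, 8, 9]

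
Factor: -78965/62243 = -1 * 5^1 * 17^1 * 67^(-1) = -85/67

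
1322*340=449480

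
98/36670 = 49/18335 ≈ 0.00267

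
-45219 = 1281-46500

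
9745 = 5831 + 3914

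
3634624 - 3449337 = 185287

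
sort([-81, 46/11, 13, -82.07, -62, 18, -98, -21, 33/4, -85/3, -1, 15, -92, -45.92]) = [-98, -92, -82.07, -81, -62, -45.92, -85/3, -21, -1, 46/11, 33/4, 13, 15, 18]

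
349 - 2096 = -1747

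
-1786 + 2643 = 857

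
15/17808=5/5936 ≈ 0.000842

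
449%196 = 57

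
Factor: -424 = -1*2^3*53^1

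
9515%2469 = 2108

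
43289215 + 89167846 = 132457061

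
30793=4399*7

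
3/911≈0.00329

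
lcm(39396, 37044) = 2481948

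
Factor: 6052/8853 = 2^2 * 3^(-1) * 13^(-1) * 17^1 * 89^1 * 227^(-1)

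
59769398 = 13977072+45792326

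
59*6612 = 390108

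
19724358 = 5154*3827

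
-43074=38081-81155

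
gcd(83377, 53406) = 43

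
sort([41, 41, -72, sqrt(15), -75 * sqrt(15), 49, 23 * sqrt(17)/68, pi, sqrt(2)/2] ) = [-75 * sqrt(15), -72, sqrt(2)/2, 23 * sqrt(17)/68, pi, sqrt(15), 41, 41, 49] 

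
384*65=24960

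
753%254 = 245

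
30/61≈0.492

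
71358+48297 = 119655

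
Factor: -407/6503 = -1 * 7^(-1) * 11^1 * 37^1 * 929^(-1)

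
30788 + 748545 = 779333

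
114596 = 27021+87575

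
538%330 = 208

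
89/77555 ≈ 0.00115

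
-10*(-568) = 5680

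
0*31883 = 0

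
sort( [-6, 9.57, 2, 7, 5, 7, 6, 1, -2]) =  [-6, -2, 1, 2, 5, 6, 7, 7, 9.57]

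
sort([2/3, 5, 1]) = [2/3, 1, 5]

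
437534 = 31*14114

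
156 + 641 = 797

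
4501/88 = 51 + 13/88 ≈ 51.15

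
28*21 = 588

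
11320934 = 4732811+6588123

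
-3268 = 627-3895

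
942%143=84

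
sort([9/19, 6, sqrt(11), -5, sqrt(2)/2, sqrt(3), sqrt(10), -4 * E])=[-4 * E, -5, 9/19, sqrt(2)/2, sqrt(3), sqrt(10), sqrt(11), 6]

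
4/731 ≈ 0.00547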